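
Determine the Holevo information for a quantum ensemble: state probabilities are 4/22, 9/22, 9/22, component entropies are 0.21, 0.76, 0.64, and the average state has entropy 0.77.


chi = S(rho) - sum_i p_i * S(rho_i)
Weighted entropy = 4/22 * 0.21 + 9/22 * 0.76 + 9/22 * 0.64
= 0.6109
chi = 0.77 - 0.6109
= 0.1591

0.1591


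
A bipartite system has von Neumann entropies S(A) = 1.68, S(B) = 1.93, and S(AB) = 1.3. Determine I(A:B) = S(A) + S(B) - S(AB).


I(A:B) = S(A) + S(B) - S(AB)
= 1.68 + 1.93 - 1.3
= 2.3100

2.3100


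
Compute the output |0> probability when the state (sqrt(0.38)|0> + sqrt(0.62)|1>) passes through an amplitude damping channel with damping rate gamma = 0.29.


For amplitude damping with parameter gamma on state sqrt(a)|0> + sqrt(b)|1>:
alpha^2 = 0.38, beta^2 = 0.62
P(|0>) = alpha^2 + gamma * beta^2
= 0.38 + 0.29 * 0.62
= 0.38 + 0.1798
= 0.5598

0.5598


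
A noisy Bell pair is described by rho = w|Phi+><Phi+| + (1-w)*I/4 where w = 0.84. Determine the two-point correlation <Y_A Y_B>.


|Phi+> = (|00> + |11>)/sqrt(2)
For the pure Bell state, <Y_A Y_B> = -1 (Bell-state Pauli correlator).
The maximally-mixed part I/4 has tr(I/4 * P tensor P) = 0 for any traceless Pauli P.
So <Y_A Y_B>_rho = w * (-1) + (1 - w) * 0
= 0.84 * (-1)
= -0.8400

-0.8400


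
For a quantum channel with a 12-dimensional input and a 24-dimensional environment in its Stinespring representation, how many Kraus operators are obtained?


Tracing out the environment in an orthonormal basis {|i>_E} gives Kraus operators K_i = <i|_E U |0>_E.
Number of Kraus operators = dim(H_env) = d_env
= 24

24


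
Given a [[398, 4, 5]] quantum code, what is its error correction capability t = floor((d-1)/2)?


Code parameters: [[398, 4, 5]], distance d = 5.
Number of correctable errors = floor((d-1)/2)
= floor((5 - 1)/2)
= floor(4/2)
= 2

2


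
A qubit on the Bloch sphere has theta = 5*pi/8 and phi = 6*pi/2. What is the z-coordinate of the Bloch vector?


theta = 1.9635, phi = 9.4248
r_z = cos(theta) = -0.3827

-0.3827


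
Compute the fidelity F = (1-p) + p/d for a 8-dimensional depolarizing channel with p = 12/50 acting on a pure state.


F = (1-p) + p/d
= (1 - 0.2400) + 0.2400/8
= 0.7600 + 0.0300
= 0.7900

0.7900


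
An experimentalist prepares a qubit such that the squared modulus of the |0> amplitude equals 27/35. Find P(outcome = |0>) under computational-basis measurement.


|alpha|^2 = 27/35 = 0.7714
|beta|^2 = 1 - 27/35 = 8/35 = 0.2286
P(|0>) = |alpha|^2 = 0.7714

0.7714


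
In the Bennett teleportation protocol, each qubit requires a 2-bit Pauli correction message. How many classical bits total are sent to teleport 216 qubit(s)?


Quantum teleportation requires 2 classical bits per qubit teleported.
216 qubit(s) -> 2 * 216 = 432 classical bits

432


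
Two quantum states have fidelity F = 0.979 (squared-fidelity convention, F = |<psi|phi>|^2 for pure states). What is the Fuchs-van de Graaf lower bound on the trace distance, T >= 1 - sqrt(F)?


Fuchs-van de Graaf (squared-fidelity convention): 1 - sqrt(F) <= T <= sqrt(1 - F).
Lower bound: T >= 1 - sqrt(F)
sqrt(F) = sqrt(0.979) = 0.9894
T >= 1 - 0.9894
T >= 0.0106

0.0106


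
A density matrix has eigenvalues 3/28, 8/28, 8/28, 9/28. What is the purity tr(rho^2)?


tr(rho^2) = sum of eigenvalues squared
= (3/28)^2 + (8/28)^2 + (8/28)^2 + (9/28)^2
= (9 + 64 + 64 + 81) / 784
= 218/784
= 0.2781

0.2781


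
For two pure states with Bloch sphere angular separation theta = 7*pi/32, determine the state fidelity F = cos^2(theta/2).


For states separated by angle theta on Bloch sphere:
F = cos^2(theta/2)
theta = 7*pi/32 = 0.6872
theta/2 = 0.3436
cos(theta/2) = 0.9415
F = 0.8865

0.8865


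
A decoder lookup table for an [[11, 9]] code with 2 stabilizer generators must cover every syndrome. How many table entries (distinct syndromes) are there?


Each stabilizer generator gives a binary (+1 or -1) measurement outcome.
With 2 independent generators:
Total syndromes = 2^2
= 4

4


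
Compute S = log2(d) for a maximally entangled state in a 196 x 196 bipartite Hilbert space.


For a maximally entangled state in d x d:
S = log2(d) = log2(196)
= 7.6147

7.6147


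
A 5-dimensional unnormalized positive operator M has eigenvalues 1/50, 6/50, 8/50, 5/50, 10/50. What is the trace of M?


tr(M) = sum of eigenvalues
= 1/50 + 6/50 + 8/50 + 5/50 + 10/50
= 30/50
= 0.6000

0.6000


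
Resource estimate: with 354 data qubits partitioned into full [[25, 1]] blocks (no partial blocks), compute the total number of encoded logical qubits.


Each code block uses 25 physical qubits for 1 logical qubit(s).
Number of complete blocks = floor(354 / 25) = 14
Logical qubits = 14 * 1
= 14

14


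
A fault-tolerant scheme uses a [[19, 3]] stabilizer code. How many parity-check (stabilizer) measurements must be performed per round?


For an [[n,k]] stabilizer code:
Number of stabilizer generators = n - k
= 19 - 3
= 16

16


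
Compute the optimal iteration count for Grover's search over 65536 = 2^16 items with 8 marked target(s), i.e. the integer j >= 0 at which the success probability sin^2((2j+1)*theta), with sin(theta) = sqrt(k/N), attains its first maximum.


After j Grover iterations the success probability is P(j) = sin^2((2j+1)*theta), where sin(theta) = sqrt(k/N).
N = 2^16 = 65536, k = 8
sin(theta) = sqrt(k/N) = 0.01104854346
theta = arcsin(sqrt(k/N)) = 0.01104876825 rad
P(j) reaches its first maximum when (2j+1)*theta is as close as possible to pi/2, i.e. j = round(pi/(4*theta) - 1/2).
pi/(4*theta) - 1/2 = 70.5847
(For comparison, the common estimate pi/4 * sqrt(N/k) = 71.0861; the exact maximiser is used here.)
Optimal iterations = 71

71


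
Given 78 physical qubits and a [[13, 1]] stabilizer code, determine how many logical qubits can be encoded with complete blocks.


Each code block uses 13 physical qubits for 1 logical qubit(s).
Number of complete blocks = floor(78 / 13) = 6
Logical qubits = 6 * 1
= 6

6


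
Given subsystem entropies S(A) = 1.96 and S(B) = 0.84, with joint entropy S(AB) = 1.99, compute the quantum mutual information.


I(A:B) = S(A) + S(B) - S(AB)
= 1.96 + 0.84 - 1.99
= 0.8100

0.8100


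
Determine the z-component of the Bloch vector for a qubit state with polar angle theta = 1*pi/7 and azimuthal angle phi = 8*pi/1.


theta = 0.4488, phi = 25.1327
r_z = cos(theta) = 0.9010

0.9010


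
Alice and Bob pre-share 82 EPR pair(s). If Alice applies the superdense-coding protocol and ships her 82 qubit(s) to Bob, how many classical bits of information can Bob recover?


Superdense coding allows 2 classical bits per shared entangled pair.
82 pair(s) -> 2 * 82 = 164 classical bits

164


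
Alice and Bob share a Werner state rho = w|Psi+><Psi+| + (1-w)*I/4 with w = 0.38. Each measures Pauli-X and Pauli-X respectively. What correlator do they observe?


|Psi+> = (|01> + |10>)/sqrt(2)
For the pure Bell state, <X_A X_B> = +1 (Bell-state Pauli correlator).
The maximally-mixed part I/4 has tr(I/4 * P tensor P) = 0 for any traceless Pauli P.
So <X_A X_B>_rho = w * (+1) + (1 - w) * 0
= 0.38 * (+1)
= 0.3800

0.3800


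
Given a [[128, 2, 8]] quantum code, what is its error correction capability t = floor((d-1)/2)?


Code parameters: [[128, 2, 8]], distance d = 8.
Number of correctable errors = floor((d-1)/2)
= floor((8 - 1)/2)
= floor(7/2)
= 3

3


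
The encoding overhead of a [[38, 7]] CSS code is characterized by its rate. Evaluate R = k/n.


Code rate R = k/n
= 7/38
= 0.1842

0.1842


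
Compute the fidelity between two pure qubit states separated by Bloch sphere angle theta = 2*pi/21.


For states separated by angle theta on Bloch sphere:
F = cos^2(theta/2)
theta = 2*pi/21 = 0.2992
theta/2 = 0.1496
cos(theta/2) = 0.9888
F = 0.9778

0.9778


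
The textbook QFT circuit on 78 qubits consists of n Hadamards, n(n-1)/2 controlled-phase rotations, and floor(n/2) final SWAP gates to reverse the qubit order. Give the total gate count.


Hadamard gates: 78
Controlled rotations: n*(n-1)/2 = 78*77/2 = 3003
SWAP gates: floor(n/2) = floor(78/2) = 39
Total = 78 + 3003 + 39
= 3120

3120


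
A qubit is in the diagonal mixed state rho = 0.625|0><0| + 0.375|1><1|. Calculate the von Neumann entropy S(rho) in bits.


S = -p*log2(p) - (1-p)*log2(1-p)
p = 0.6250, 1-p = 0.3750
= -0.6250 * log2(0.6250) - 0.3750 * log2(0.3750)
= -(-0.4238) - (-0.5306)
= 0.9544

0.9544


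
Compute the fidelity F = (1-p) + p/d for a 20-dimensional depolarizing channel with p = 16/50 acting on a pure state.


F = (1-p) + p/d
= (1 - 0.3200) + 0.3200/20
= 0.6800 + 0.0160
= 0.6960

0.6960


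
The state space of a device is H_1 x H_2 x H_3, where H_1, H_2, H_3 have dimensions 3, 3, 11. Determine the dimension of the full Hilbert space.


dim(H_1 x H_2 x H_3) = 3 * 3 * 11
= 9 * 11
= 99

99


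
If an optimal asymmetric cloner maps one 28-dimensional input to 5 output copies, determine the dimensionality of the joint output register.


Output space = H^(tensor 5) where dim(H) = 28
dim = 28^5
= 784 (after 2 factors)
= 21952 (after 3 factors)
= 614656 (after 4 factors)
= 17210368 (after 5 factors)
= 17210368

17210368


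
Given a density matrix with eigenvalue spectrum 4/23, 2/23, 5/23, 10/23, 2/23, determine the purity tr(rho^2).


tr(rho^2) = sum of eigenvalues squared
= (4/23)^2 + (2/23)^2 + (5/23)^2 + (10/23)^2 + (2/23)^2
= (16 + 4 + 25 + 100 + 4) / 529
= 149/529
= 0.2817

0.2817


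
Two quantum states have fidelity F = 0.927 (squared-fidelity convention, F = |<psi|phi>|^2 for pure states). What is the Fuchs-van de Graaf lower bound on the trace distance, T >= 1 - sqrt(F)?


Fuchs-van de Graaf (squared-fidelity convention): 1 - sqrt(F) <= T <= sqrt(1 - F).
Lower bound: T >= 1 - sqrt(F)
sqrt(F) = sqrt(0.927) = 0.9628
T >= 1 - 0.9628
T >= 0.0372

0.0372


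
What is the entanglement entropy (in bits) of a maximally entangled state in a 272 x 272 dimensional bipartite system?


For a maximally entangled state in d x d:
S = log2(d) = log2(272)
= 8.0875

8.0875


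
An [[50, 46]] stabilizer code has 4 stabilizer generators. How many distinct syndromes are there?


Each stabilizer generator gives a binary (+1 or -1) measurement outcome.
With 4 independent generators:
Total syndromes = 2^4
= 16

16


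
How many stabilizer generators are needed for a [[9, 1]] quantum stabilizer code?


For an [[n,k]] stabilizer code:
Number of stabilizer generators = n - k
= 9 - 1
= 8

8


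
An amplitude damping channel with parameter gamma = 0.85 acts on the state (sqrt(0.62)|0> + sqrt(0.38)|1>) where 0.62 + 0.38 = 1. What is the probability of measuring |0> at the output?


For amplitude damping with parameter gamma on state sqrt(a)|0> + sqrt(b)|1>:
alpha^2 = 0.62, beta^2 = 0.38
P(|0>) = alpha^2 + gamma * beta^2
= 0.62 + 0.85 * 0.38
= 0.62 + 0.3230
= 0.9430

0.9430


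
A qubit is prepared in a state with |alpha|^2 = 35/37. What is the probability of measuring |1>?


|alpha|^2 = 35/37 = 0.9459
|beta|^2 = 1 - 35/37 = 2/37 = 0.0541
P(|1>) = |beta|^2 = 0.0541

0.0541


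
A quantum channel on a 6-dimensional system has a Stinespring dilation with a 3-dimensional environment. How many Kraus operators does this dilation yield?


Tracing out the environment in an orthonormal basis {|i>_E} gives Kraus operators K_i = <i|_E U |0>_E.
Number of Kraus operators = dim(H_env) = d_env
= 3

3


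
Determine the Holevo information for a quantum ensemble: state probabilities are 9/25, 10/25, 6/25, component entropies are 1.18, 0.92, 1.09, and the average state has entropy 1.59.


chi = S(rho) - sum_i p_i * S(rho_i)
Weighted entropy = 9/25 * 1.18 + 10/25 * 0.92 + 6/25 * 1.09
= 1.0544
chi = 1.59 - 1.0544
= 0.5356

0.5356


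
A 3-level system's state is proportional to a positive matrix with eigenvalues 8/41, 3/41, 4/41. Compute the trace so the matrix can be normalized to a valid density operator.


tr(M) = sum of eigenvalues
= 8/41 + 3/41 + 4/41
= 15/41
= 0.3659

0.3659


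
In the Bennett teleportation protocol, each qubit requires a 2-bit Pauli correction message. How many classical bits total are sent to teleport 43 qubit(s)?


Quantum teleportation requires 2 classical bits per qubit teleported.
43 qubit(s) -> 2 * 43 = 86 classical bits

86


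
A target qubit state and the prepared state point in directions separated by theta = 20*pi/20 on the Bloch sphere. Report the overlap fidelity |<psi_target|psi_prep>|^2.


For states separated by angle theta on Bloch sphere:
F = cos^2(theta/2)
theta = 20*pi/20 = 3.1416
theta/2 = 1.5708
cos(theta/2) = 0.0000
F = 0.0000

0.0000


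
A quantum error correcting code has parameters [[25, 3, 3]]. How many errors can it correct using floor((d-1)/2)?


Code parameters: [[25, 3, 3]], distance d = 3.
Number of correctable errors = floor((d-1)/2)
= floor((3 - 1)/2)
= floor(2/2)
= 1

1


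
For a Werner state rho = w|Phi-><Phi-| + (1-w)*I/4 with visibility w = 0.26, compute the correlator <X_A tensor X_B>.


|Phi-> = (|00> - |11>)/sqrt(2)
For the pure Bell state, <X_A X_B> = -1 (Bell-state Pauli correlator).
The maximally-mixed part I/4 has tr(I/4 * P tensor P) = 0 for any traceless Pauli P.
So <X_A X_B>_rho = w * (-1) + (1 - w) * 0
= 0.26 * (-1)
= -0.2600

-0.2600


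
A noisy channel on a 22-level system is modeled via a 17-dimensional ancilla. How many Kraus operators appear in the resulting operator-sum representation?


Tracing out the environment in an orthonormal basis {|i>_E} gives Kraus operators K_i = <i|_E U |0>_E.
Number of Kraus operators = dim(H_env) = d_env
= 17

17


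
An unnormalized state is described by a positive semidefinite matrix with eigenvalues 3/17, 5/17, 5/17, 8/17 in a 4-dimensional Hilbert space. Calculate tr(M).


tr(M) = sum of eigenvalues
= 3/17 + 5/17 + 5/17 + 8/17
= 21/17
= 1.2353

1.2353


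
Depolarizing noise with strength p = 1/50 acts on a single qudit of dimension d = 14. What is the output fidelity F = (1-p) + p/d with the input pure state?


F = (1-p) + p/d
= (1 - 0.0200) + 0.0200/14
= 0.9800 + 0.0014
= 0.9814

0.9814


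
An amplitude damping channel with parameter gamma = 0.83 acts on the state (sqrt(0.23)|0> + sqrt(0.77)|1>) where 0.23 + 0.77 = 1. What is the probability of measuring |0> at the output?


For amplitude damping with parameter gamma on state sqrt(a)|0> + sqrt(b)|1>:
alpha^2 = 0.23, beta^2 = 0.77
P(|0>) = alpha^2 + gamma * beta^2
= 0.23 + 0.83 * 0.77
= 0.23 + 0.6391
= 0.8691

0.8691


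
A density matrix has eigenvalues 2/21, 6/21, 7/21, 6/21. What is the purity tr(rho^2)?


tr(rho^2) = sum of eigenvalues squared
= (2/21)^2 + (6/21)^2 + (7/21)^2 + (6/21)^2
= (4 + 36 + 49 + 36) / 441
= 125/441
= 0.2834

0.2834


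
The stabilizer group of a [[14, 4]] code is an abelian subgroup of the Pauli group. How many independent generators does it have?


For an [[n,k]] stabilizer code:
Number of stabilizer generators = n - k
= 14 - 4
= 10

10


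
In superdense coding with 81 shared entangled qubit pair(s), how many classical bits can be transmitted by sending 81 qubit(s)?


Superdense coding allows 2 classical bits per shared entangled pair.
81 pair(s) -> 2 * 81 = 162 classical bits

162


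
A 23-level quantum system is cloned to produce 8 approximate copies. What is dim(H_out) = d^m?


Output space = H^(tensor 8) where dim(H) = 23
dim = 23^8
= 529 (after 2 factors)
= 12167 (after 3 factors)
= 279841 (after 4 factors)
= 6436343 (after 5 factors)
= 148035889 (after 6 factors)
= 3404825447 (after 7 factors)
= 78310985281 (after 8 factors)
= 78310985281

78310985281


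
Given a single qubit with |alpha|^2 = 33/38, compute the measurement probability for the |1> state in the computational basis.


|alpha|^2 = 33/38 = 0.8684
|beta|^2 = 1 - 33/38 = 5/38 = 0.1316
P(|1>) = |beta|^2 = 0.1316

0.1316


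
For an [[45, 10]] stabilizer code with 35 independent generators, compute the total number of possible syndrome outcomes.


Each stabilizer generator gives a binary (+1 or -1) measurement outcome.
With 35 independent generators:
Total syndromes = 2^35
= 34359738368

34359738368


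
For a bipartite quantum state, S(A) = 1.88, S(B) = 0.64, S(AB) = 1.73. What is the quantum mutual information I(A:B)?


I(A:B) = S(A) + S(B) - S(AB)
= 1.88 + 0.64 - 1.73
= 0.7900

0.7900


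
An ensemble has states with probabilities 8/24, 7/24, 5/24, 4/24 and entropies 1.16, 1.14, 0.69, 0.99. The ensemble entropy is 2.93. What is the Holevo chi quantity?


chi = S(rho) - sum_i p_i * S(rho_i)
Weighted entropy = 8/24 * 1.16 + 7/24 * 1.14 + 5/24 * 0.69 + 4/24 * 0.99
= 1.0279
chi = 2.93 - 1.0279
= 1.9021

1.9021


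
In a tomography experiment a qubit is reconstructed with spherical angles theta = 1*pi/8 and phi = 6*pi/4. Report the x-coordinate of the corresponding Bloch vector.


theta = 0.3927, phi = 4.7124
r_x = sin(theta)*cos(phi) = 0.3827 * 0.0000
r_x = 0.0000

0.0000


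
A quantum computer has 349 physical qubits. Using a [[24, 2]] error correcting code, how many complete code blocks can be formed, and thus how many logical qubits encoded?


Each code block uses 24 physical qubits for 2 logical qubit(s).
Number of complete blocks = floor(349 / 24) = 14
Logical qubits = 14 * 2
= 28

28


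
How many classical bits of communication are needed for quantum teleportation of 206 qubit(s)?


Quantum teleportation requires 2 classical bits per qubit teleported.
206 qubit(s) -> 2 * 206 = 412 classical bits

412


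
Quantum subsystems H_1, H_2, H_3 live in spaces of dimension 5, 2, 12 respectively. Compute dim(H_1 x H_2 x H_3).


dim(H_1 x H_2 x H_3) = 5 * 2 * 12
= 10 * 12
= 120

120


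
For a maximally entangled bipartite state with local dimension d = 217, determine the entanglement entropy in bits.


For a maximally entangled state in d x d:
S = log2(d) = log2(217)
= 7.7616

7.7616


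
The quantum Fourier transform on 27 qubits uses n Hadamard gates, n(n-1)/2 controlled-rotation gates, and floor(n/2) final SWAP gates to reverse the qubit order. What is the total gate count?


Hadamard gates: 27
Controlled rotations: n*(n-1)/2 = 27*26/2 = 351
SWAP gates: floor(n/2) = floor(27/2) = 13
Total = 27 + 351 + 13
= 391

391


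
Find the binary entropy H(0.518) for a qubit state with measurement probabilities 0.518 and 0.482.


S = -p*log2(p) - (1-p)*log2(1-p)
p = 0.5180, 1-p = 0.4820
= -0.5180 * log2(0.5180) - 0.4820 * log2(0.4820)
= -(-0.4916) - (-0.5075)
= 0.9991

0.9991


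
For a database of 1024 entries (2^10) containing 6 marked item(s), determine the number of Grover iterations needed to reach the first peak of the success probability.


After j Grover iterations the success probability is P(j) = sin^2((2j+1)*theta), where sin(theta) = sqrt(k/N).
N = 2^10 = 1024, k = 6
sin(theta) = sqrt(k/N) = 0.07654655446
theta = arcsin(sqrt(k/N)) = 0.07662150475 rad
P(j) reaches its first maximum when (2j+1)*theta is as close as possible to pi/2, i.e. j = round(pi/(4*theta) - 1/2).
pi/(4*theta) - 1/2 = 9.7504
(For comparison, the common estimate pi/4 * sqrt(N/k) = 10.2604; the exact maximiser is used here.)
Optimal iterations = 10

10


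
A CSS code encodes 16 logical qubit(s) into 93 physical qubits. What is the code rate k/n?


Code rate R = k/n
= 16/93
= 0.1720

0.1720


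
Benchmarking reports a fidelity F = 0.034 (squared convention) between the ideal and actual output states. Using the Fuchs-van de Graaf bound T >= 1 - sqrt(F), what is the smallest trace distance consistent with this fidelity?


Fuchs-van de Graaf (squared-fidelity convention): 1 - sqrt(F) <= T <= sqrt(1 - F).
Lower bound: T >= 1 - sqrt(F)
sqrt(F) = sqrt(0.034) = 0.1844
T >= 1 - 0.1844
T >= 0.8156

0.8156


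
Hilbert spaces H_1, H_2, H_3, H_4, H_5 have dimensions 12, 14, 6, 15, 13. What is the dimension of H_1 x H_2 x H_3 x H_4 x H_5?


dim(H_1 x H_2 x H_3 x H_4 x H_5) = 12 * 14 * 6 * 15 * 13
= 168 * 6 * 15 * 13
= 1008 * 15 * 13
= 15120 * 13
= 196560

196560


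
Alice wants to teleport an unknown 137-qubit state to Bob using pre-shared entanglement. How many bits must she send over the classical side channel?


Quantum teleportation requires 2 classical bits per qubit teleported.
137 qubit(s) -> 2 * 137 = 274 classical bits

274


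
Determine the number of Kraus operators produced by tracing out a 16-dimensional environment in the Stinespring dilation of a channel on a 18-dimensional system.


Tracing out the environment in an orthonormal basis {|i>_E} gives Kraus operators K_i = <i|_E U |0>_E.
Number of Kraus operators = dim(H_env) = d_env
= 16

16


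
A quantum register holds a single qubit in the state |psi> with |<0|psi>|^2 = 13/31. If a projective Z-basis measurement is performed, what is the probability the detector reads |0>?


|alpha|^2 = 13/31 = 0.4194
|beta|^2 = 1 - 13/31 = 18/31 = 0.5806
P(|0>) = |alpha|^2 = 0.4194

0.4194


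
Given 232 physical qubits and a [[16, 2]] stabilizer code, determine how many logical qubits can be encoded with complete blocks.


Each code block uses 16 physical qubits for 2 logical qubit(s).
Number of complete blocks = floor(232 / 16) = 14
Logical qubits = 14 * 2
= 28

28


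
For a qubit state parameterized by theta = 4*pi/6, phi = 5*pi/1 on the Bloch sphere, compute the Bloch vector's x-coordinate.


theta = 2.0944, phi = 15.7080
r_x = sin(theta)*cos(phi) = 0.8660 * -1.0000
r_x = -0.8660

-0.8660


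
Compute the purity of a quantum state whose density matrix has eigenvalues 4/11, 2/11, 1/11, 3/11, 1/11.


tr(rho^2) = sum of eigenvalues squared
= (4/11)^2 + (2/11)^2 + (1/11)^2 + (3/11)^2 + (1/11)^2
= (16 + 4 + 1 + 9 + 1) / 121
= 31/121
= 0.2562

0.2562


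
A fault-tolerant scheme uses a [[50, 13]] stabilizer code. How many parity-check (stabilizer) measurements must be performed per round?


For an [[n,k]] stabilizer code:
Number of stabilizer generators = n - k
= 50 - 13
= 37

37


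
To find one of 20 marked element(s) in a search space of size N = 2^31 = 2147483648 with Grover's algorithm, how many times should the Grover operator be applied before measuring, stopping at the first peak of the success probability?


After j Grover iterations the success probability is P(j) = sin^2((2j+1)*theta), where sin(theta) = sqrt(k/N).
N = 2^31 = 2147483648, k = 20
sin(theta) = sqrt(k/N) = 9.650505555e-05
theta = arcsin(sqrt(k/N)) = 9.65050557e-05 rad
P(j) reaches its first maximum when (2j+1)*theta is as close as possible to pi/2, i.e. j = round(pi/(4*theta) - 1/2).
pi/(4*theta) - 1/2 = 8137.9147
(For comparison, the common estimate pi/4 * sqrt(N/k) = 8138.4147; the exact maximiser is used here.)
Optimal iterations = 8138

8138


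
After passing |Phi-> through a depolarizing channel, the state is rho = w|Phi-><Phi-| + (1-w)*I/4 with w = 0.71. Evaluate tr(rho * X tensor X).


|Phi-> = (|00> - |11>)/sqrt(2)
For the pure Bell state, <X_A X_B> = -1 (Bell-state Pauli correlator).
The maximally-mixed part I/4 has tr(I/4 * P tensor P) = 0 for any traceless Pauli P.
So <X_A X_B>_rho = w * (-1) + (1 - w) * 0
= 0.71 * (-1)
= -0.7100

-0.7100


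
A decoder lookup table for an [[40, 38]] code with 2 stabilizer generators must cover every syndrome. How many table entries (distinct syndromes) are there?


Each stabilizer generator gives a binary (+1 or -1) measurement outcome.
With 2 independent generators:
Total syndromes = 2^2
= 4

4


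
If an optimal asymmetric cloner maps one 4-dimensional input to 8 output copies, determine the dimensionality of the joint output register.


Output space = H^(tensor 8) where dim(H) = 4
dim = 4^8
= 16 (after 2 factors)
= 64 (after 3 factors)
= 256 (after 4 factors)
= 1024 (after 5 factors)
= 4096 (after 6 factors)
= 16384 (after 7 factors)
= 65536 (after 8 factors)
= 65536

65536


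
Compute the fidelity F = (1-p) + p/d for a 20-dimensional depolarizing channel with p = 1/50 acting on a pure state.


F = (1-p) + p/d
= (1 - 0.0200) + 0.0200/20
= 0.9800 + 0.0010
= 0.9810

0.9810


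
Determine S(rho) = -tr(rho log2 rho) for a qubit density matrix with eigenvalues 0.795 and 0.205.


S = -p*log2(p) - (1-p)*log2(1-p)
p = 0.7950, 1-p = 0.2050
= -0.7950 * log2(0.7950) - 0.2050 * log2(0.2050)
= -(-0.2631) - (-0.4687)
= 0.7318

0.7318


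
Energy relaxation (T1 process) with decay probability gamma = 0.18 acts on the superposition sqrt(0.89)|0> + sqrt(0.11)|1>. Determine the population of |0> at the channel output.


For amplitude damping with parameter gamma on state sqrt(a)|0> + sqrt(b)|1>:
alpha^2 = 0.89, beta^2 = 0.11
P(|0>) = alpha^2 + gamma * beta^2
= 0.89 + 0.18 * 0.11
= 0.89 + 0.0198
= 0.9098

0.9098


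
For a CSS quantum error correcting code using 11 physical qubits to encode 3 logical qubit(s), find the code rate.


Code rate R = k/n
= 3/11
= 0.2727

0.2727


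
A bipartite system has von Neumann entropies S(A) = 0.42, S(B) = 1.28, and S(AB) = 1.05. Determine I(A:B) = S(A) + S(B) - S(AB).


I(A:B) = S(A) + S(B) - S(AB)
= 0.42 + 1.28 - 1.05
= 0.6500

0.6500


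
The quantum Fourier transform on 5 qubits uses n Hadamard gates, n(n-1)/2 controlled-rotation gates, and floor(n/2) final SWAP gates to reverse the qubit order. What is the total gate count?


Hadamard gates: 5
Controlled rotations: n*(n-1)/2 = 5*4/2 = 10
SWAP gates: floor(n/2) = floor(5/2) = 2
Total = 5 + 10 + 2
= 17

17


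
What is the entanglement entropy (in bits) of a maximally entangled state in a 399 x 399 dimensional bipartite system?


For a maximally entangled state in d x d:
S = log2(d) = log2(399)
= 8.6402

8.6402


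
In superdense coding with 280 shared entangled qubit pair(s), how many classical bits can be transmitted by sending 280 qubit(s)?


Superdense coding allows 2 classical bits per shared entangled pair.
280 pair(s) -> 2 * 280 = 560 classical bits

560


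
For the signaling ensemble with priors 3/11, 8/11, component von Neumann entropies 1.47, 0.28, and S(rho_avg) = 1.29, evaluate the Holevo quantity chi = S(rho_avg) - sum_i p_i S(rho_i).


chi = S(rho) - sum_i p_i * S(rho_i)
Weighted entropy = 3/11 * 1.47 + 8/11 * 0.28
= 0.6045
chi = 1.29 - 0.6045
= 0.6855

0.6855


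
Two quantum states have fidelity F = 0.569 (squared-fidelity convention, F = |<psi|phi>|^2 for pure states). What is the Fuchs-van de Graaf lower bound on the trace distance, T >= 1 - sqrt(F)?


Fuchs-van de Graaf (squared-fidelity convention): 1 - sqrt(F) <= T <= sqrt(1 - F).
Lower bound: T >= 1 - sqrt(F)
sqrt(F) = sqrt(0.569) = 0.7543
T >= 1 - 0.7543
T >= 0.2457

0.2457


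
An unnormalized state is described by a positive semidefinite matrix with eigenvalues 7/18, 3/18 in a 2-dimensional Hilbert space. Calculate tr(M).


tr(M) = sum of eigenvalues
= 7/18 + 3/18
= 10/18
= 0.5556

0.5556


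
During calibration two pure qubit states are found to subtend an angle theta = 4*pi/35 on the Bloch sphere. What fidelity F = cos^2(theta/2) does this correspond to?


For states separated by angle theta on Bloch sphere:
F = cos^2(theta/2)
theta = 4*pi/35 = 0.3590
theta/2 = 0.1795
cos(theta/2) = 0.9839
F = 0.9681

0.9681


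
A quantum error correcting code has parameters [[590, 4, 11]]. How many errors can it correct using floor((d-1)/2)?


Code parameters: [[590, 4, 11]], distance d = 11.
Number of correctable errors = floor((d-1)/2)
= floor((11 - 1)/2)
= floor(10/2)
= 5

5


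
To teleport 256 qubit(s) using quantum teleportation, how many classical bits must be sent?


Quantum teleportation requires 2 classical bits per qubit teleported.
256 qubit(s) -> 2 * 256 = 512 classical bits

512


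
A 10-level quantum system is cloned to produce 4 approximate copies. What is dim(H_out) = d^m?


Output space = H^(tensor 4) where dim(H) = 10
dim = 10^4
= 100 (after 2 factors)
= 1000 (after 3 factors)
= 10000 (after 4 factors)
= 10000

10000


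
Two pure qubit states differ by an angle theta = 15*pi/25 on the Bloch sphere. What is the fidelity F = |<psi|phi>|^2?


For states separated by angle theta on Bloch sphere:
F = cos^2(theta/2)
theta = 15*pi/25 = 1.8850
theta/2 = 0.9425
cos(theta/2) = 0.5878
F = 0.3455

0.3455


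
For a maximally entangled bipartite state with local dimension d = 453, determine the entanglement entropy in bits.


For a maximally entangled state in d x d:
S = log2(d) = log2(453)
= 8.8234

8.8234


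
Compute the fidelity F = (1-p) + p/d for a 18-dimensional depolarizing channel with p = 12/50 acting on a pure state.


F = (1-p) + p/d
= (1 - 0.2400) + 0.2400/18
= 0.7600 + 0.0133
= 0.7733

0.7733


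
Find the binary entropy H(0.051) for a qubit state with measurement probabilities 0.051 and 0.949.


S = -p*log2(p) - (1-p)*log2(1-p)
p = 0.0510, 1-p = 0.9490
= -0.0510 * log2(0.0510) - 0.9490 * log2(0.9490)
= -(-0.2190) - (-0.0717)
= 0.2906

0.2906


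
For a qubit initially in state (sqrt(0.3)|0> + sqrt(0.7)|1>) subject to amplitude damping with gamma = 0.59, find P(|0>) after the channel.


For amplitude damping with parameter gamma on state sqrt(a)|0> + sqrt(b)|1>:
alpha^2 = 0.3, beta^2 = 0.7
P(|0>) = alpha^2 + gamma * beta^2
= 0.3 + 0.59 * 0.7
= 0.3 + 0.4130
= 0.7130

0.7130


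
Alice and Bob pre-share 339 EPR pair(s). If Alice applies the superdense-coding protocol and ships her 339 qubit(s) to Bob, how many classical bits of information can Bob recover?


Superdense coding allows 2 classical bits per shared entangled pair.
339 pair(s) -> 2 * 339 = 678 classical bits

678


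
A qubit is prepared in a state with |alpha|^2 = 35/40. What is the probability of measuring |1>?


|alpha|^2 = 35/40 = 0.8750
|beta|^2 = 1 - 35/40 = 5/40 = 0.1250
P(|1>) = |beta|^2 = 0.1250

0.1250


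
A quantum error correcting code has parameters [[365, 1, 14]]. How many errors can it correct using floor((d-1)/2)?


Code parameters: [[365, 1, 14]], distance d = 14.
Number of correctable errors = floor((d-1)/2)
= floor((14 - 1)/2)
= floor(13/2)
= 6

6


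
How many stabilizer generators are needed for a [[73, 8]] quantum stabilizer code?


For an [[n,k]] stabilizer code:
Number of stabilizer generators = n - k
= 73 - 8
= 65

65


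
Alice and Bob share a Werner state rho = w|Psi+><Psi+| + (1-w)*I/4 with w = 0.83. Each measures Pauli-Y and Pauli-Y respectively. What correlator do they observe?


|Psi+> = (|01> + |10>)/sqrt(2)
For the pure Bell state, <Y_A Y_B> = +1 (Bell-state Pauli correlator).
The maximally-mixed part I/4 has tr(I/4 * P tensor P) = 0 for any traceless Pauli P.
So <Y_A Y_B>_rho = w * (+1) + (1 - w) * 0
= 0.83 * (+1)
= 0.8300

0.8300


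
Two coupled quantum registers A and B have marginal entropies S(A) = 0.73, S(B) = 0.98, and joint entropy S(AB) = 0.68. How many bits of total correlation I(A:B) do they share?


I(A:B) = S(A) + S(B) - S(AB)
= 0.73 + 0.98 - 0.68
= 1.0300

1.0300


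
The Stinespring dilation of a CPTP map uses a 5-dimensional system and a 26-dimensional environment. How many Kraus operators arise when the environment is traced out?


Tracing out the environment in an orthonormal basis {|i>_E} gives Kraus operators K_i = <i|_E U |0>_E.
Number of Kraus operators = dim(H_env) = d_env
= 26

26


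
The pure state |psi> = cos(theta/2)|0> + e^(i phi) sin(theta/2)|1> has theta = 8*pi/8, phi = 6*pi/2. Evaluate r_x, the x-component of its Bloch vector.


theta = 3.1416, phi = 9.4248
r_x = sin(theta)*cos(phi) = 0.0000 * -1.0000
r_x = 0.0000

0.0000


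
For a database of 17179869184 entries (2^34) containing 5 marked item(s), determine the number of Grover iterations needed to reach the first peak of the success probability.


After j Grover iterations the success probability is P(j) = sin^2((2j+1)*theta), where sin(theta) = sqrt(k/N).
N = 2^34 = 17179869184, k = 5
sin(theta) = sqrt(k/N) = 1.70598448e-05
theta = arcsin(sqrt(k/N)) = 1.70598448e-05 rad
P(j) reaches its first maximum when (2j+1)*theta is as close as possible to pi/2, i.e. j = round(pi/(4*theta) - 1/2).
pi/(4*theta) - 1/2 = 46037.3258
(For comparison, the common estimate pi/4 * sqrt(N/k) = 46037.8258; the exact maximiser is used here.)
Optimal iterations = 46037

46037


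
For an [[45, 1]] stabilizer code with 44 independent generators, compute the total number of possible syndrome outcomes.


Each stabilizer generator gives a binary (+1 or -1) measurement outcome.
With 44 independent generators:
Total syndromes = 2^44
= 17592186044416

17592186044416


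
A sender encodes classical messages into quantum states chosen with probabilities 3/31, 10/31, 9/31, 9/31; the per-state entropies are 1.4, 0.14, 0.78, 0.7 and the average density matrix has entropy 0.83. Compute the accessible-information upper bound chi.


chi = S(rho) - sum_i p_i * S(rho_i)
Weighted entropy = 3/31 * 1.4 + 10/31 * 0.14 + 9/31 * 0.78 + 9/31 * 0.7
= 0.6103
chi = 0.83 - 0.6103
= 0.2197

0.2197


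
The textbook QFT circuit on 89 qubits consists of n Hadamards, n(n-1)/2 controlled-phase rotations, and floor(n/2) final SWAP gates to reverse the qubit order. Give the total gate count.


Hadamard gates: 89
Controlled rotations: n*(n-1)/2 = 89*88/2 = 3916
SWAP gates: floor(n/2) = floor(89/2) = 44
Total = 89 + 3916 + 44
= 4049

4049


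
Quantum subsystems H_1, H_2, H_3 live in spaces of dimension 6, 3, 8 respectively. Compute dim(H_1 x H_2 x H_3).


dim(H_1 x H_2 x H_3) = 6 * 3 * 8
= 18 * 8
= 144

144


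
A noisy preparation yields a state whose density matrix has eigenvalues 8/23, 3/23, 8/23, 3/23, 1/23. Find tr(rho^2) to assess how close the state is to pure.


tr(rho^2) = sum of eigenvalues squared
= (8/23)^2 + (3/23)^2 + (8/23)^2 + (3/23)^2 + (1/23)^2
= (64 + 9 + 64 + 9 + 1) / 529
= 147/529
= 0.2779

0.2779


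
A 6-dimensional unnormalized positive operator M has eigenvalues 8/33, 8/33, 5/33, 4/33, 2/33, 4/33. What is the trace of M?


tr(M) = sum of eigenvalues
= 8/33 + 8/33 + 5/33 + 4/33 + 2/33 + 4/33
= 31/33
= 0.9394

0.9394


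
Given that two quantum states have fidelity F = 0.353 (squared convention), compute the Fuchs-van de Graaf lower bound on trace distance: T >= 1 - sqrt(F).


Fuchs-van de Graaf (squared-fidelity convention): 1 - sqrt(F) <= T <= sqrt(1 - F).
Lower bound: T >= 1 - sqrt(F)
sqrt(F) = sqrt(0.353) = 0.5941
T >= 1 - 0.5941
T >= 0.4059

0.4059


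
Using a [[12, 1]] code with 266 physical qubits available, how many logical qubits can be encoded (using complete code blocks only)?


Each code block uses 12 physical qubits for 1 logical qubit(s).
Number of complete blocks = floor(266 / 12) = 22
Logical qubits = 22 * 1
= 22

22


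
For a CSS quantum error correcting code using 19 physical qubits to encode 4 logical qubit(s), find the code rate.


Code rate R = k/n
= 4/19
= 0.2105

0.2105


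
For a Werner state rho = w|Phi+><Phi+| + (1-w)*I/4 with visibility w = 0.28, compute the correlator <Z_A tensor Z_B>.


|Phi+> = (|00> + |11>)/sqrt(2)
For the pure Bell state, <Z_A Z_B> = +1 (Bell-state Pauli correlator).
The maximally-mixed part I/4 has tr(I/4 * P tensor P) = 0 for any traceless Pauli P.
So <Z_A Z_B>_rho = w * (+1) + (1 - w) * 0
= 0.28 * (+1)
= 0.2800

0.2800


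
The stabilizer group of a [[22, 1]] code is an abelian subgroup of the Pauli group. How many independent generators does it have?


For an [[n,k]] stabilizer code:
Number of stabilizer generators = n - k
= 22 - 1
= 21

21


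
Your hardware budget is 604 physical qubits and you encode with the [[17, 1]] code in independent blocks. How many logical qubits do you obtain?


Each code block uses 17 physical qubits for 1 logical qubit(s).
Number of complete blocks = floor(604 / 17) = 35
Logical qubits = 35 * 1
= 35

35


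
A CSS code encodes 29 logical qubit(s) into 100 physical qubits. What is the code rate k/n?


Code rate R = k/n
= 29/100
= 0.2900

0.2900


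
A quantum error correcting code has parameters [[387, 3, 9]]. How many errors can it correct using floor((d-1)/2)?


Code parameters: [[387, 3, 9]], distance d = 9.
Number of correctable errors = floor((d-1)/2)
= floor((9 - 1)/2)
= floor(8/2)
= 4

4


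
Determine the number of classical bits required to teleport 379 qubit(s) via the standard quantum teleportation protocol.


Quantum teleportation requires 2 classical bits per qubit teleported.
379 qubit(s) -> 2 * 379 = 758 classical bits

758


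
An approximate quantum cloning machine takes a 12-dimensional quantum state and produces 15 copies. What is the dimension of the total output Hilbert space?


Output space = H^(tensor 15) where dim(H) = 12
dim = 12^15
= 144 (after 2 factors)
= 1728 (after 3 factors)
= 20736 (after 4 factors)
= 248832 (after 5 factors)
= 2985984 (after 6 factors)
= 35831808 (after 7 factors)
= 429981696 (after 8 factors)
= 5159780352 (after 9 factors)
= 61917364224 (after 10 factors)
= 743008370688 (after 11 factors)
= 8916100448256 (after 12 factors)
= 106993205379072 (after 13 factors)
= 1283918464548864 (after 14 factors)
= 15407021574586368 (after 15 factors)
= 15407021574586368

15407021574586368


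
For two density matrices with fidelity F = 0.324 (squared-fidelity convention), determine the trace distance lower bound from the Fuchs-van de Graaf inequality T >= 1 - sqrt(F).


Fuchs-van de Graaf (squared-fidelity convention): 1 - sqrt(F) <= T <= sqrt(1 - F).
Lower bound: T >= 1 - sqrt(F)
sqrt(F) = sqrt(0.324) = 0.5692
T >= 1 - 0.5692
T >= 0.4308

0.4308


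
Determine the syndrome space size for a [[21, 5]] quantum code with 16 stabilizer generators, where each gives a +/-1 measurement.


Each stabilizer generator gives a binary (+1 or -1) measurement outcome.
With 16 independent generators:
Total syndromes = 2^16
= 65536

65536


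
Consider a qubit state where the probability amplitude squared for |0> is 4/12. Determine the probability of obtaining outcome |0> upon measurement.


|alpha|^2 = 4/12 = 0.3333
|beta|^2 = 1 - 4/12 = 8/12 = 0.6667
P(|0>) = |alpha|^2 = 0.3333

0.3333


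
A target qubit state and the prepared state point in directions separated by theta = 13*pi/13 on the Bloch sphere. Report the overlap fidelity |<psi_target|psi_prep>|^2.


For states separated by angle theta on Bloch sphere:
F = cos^2(theta/2)
theta = 13*pi/13 = 3.1416
theta/2 = 1.5708
cos(theta/2) = 0.0000
F = 0.0000

0.0000


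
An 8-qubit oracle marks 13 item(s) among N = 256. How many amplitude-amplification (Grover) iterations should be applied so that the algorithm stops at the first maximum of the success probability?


After j Grover iterations the success probability is P(j) = sin^2((2j+1)*theta), where sin(theta) = sqrt(k/N).
N = 2^8 = 256, k = 13
sin(theta) = sqrt(k/N) = 0.2253469547
theta = arcsin(sqrt(k/N)) = 0.227299136 rad
P(j) reaches its first maximum when (2j+1)*theta is as close as possible to pi/2, i.e. j = round(pi/(4*theta) - 1/2).
pi/(4*theta) - 1/2 = 2.9554
(For comparison, the common estimate pi/4 * sqrt(N/k) = 3.4853; the exact maximiser is used here.)
Optimal iterations = 3

3


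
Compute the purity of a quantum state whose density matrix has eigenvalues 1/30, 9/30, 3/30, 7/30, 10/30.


tr(rho^2) = sum of eigenvalues squared
= (1/30)^2 + (9/30)^2 + (3/30)^2 + (7/30)^2 + (10/30)^2
= (1 + 81 + 9 + 49 + 100) / 900
= 240/900
= 0.2667

0.2667


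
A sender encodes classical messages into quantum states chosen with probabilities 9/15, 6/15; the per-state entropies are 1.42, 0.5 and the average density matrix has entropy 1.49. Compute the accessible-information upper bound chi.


chi = S(rho) - sum_i p_i * S(rho_i)
Weighted entropy = 9/15 * 1.42 + 6/15 * 0.5
= 1.0520
chi = 1.49 - 1.0520
= 0.4380

0.4380


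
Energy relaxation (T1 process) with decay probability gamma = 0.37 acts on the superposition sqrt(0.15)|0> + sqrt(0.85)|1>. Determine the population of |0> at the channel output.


For amplitude damping with parameter gamma on state sqrt(a)|0> + sqrt(b)|1>:
alpha^2 = 0.15, beta^2 = 0.85
P(|0>) = alpha^2 + gamma * beta^2
= 0.15 + 0.37 * 0.85
= 0.15 + 0.3145
= 0.4645

0.4645
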